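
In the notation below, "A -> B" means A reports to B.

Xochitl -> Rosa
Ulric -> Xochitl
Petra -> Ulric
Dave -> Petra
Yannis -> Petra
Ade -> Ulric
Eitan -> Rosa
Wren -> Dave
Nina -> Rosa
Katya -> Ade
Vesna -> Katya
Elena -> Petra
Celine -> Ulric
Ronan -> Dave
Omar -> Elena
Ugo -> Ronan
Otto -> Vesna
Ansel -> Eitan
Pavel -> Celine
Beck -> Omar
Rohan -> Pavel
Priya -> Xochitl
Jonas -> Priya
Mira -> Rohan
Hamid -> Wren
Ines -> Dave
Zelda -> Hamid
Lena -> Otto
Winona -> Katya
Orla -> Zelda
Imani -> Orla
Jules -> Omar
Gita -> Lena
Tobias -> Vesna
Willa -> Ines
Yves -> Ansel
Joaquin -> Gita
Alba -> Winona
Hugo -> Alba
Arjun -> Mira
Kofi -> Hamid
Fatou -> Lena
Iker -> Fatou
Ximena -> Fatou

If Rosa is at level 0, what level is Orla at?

8

Chain from Orla up to Rosa: Orla → Zelda → Hamid → Wren → Dave → Petra → Ulric → Xochitl → Rosa. That is 8 steps up, so Orla is 8 levels below Rosa.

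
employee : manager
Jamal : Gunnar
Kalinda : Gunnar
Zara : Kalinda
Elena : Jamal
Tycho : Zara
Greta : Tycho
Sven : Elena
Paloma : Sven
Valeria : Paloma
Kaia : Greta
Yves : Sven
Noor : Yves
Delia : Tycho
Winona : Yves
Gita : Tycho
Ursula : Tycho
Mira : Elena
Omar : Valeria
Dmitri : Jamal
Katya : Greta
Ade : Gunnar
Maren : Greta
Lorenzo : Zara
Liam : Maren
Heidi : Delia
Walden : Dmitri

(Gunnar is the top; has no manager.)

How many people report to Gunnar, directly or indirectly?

26

Gunnar directly manages Jamal, Kalinda, Ade. Under Jamal: Dmitri, Walden, Elena, Mira, Sven, Yves, Winona, Noor, Paloma, Valeria, Omar (11). Under Kalinda: Zara, Lorenzo, Tycho, Ursula, Gita, Delia, Heidi, Greta, Maren, Liam, Katya, Kaia (12). Ade has no reports. So Gunnar's organization is 3 direct reports plus everyone under them: 12 + 13 + 1 = 26.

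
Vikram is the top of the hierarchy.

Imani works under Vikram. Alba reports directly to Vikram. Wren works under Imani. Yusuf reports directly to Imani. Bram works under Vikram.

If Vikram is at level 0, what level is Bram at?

1

Chain from Bram up to Vikram: Bram → Vikram. That is 1 step up, so Bram is 1 level below Vikram.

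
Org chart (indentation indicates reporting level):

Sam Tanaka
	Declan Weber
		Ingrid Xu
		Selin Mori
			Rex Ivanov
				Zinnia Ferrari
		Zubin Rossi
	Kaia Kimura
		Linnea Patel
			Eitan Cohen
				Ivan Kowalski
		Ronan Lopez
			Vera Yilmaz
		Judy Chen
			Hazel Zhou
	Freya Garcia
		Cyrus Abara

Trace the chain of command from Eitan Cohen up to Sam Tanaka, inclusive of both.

Eitan Cohen -> Linnea Patel -> Kaia Kimura -> Sam Tanaka

Eitan Cohen reports to Linnea Patel. Linnea Patel reports to Kaia Kimura. Kaia Kimura reports to Sam Tanaka. Sam Tanaka is at the top.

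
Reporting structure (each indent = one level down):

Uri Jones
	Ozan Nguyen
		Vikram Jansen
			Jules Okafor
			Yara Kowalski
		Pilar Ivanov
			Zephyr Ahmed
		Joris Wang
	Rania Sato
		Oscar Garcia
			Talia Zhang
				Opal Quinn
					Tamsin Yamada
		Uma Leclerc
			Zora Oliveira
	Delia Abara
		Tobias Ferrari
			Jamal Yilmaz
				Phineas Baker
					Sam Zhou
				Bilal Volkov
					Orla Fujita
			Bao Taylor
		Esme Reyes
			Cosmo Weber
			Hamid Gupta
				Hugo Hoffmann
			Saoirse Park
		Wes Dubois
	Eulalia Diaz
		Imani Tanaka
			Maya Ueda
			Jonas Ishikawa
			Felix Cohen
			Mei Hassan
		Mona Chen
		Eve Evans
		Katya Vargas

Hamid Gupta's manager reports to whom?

Hamid Gupta reports to Esme Reyes, and Esme Reyes reports to Delia Abara. So Hamid Gupta's skip-level manager is Delia Abara.

Delia Abara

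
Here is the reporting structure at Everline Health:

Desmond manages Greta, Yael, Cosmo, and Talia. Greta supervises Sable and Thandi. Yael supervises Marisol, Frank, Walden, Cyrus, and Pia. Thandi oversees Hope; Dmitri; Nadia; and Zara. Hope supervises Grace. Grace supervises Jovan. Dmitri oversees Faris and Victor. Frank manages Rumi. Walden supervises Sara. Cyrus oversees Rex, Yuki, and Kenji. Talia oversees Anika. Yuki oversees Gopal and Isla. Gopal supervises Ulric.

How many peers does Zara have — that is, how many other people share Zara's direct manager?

Zara reports to Thandi. Thandi's other direct reports are Hope, Dmitri, Nadia — 3 peers.

3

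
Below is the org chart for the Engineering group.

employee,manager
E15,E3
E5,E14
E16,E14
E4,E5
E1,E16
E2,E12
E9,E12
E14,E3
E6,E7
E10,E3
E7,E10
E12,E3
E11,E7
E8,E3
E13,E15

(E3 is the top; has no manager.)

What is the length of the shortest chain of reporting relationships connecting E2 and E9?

E2 is 1 level below E12, and E9 is 1 level below E12 (their lowest common manager). The shortest path runs up from E2 to E12 and back down to E9: 1 + 1 = 2 links.

2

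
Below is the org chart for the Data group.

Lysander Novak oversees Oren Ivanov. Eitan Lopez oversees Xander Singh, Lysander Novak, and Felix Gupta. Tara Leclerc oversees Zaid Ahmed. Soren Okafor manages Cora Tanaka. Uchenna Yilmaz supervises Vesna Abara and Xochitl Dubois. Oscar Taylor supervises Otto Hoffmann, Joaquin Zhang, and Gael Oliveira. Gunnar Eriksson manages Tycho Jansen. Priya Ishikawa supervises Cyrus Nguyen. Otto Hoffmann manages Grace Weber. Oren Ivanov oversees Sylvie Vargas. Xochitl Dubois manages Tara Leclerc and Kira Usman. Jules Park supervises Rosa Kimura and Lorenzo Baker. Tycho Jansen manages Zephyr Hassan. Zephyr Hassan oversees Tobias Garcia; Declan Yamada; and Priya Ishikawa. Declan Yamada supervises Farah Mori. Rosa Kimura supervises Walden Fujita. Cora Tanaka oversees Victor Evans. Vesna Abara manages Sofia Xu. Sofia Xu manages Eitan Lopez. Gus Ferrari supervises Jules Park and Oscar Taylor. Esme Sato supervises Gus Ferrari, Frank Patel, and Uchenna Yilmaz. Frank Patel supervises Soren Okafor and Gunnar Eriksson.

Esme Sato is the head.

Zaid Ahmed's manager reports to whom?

Xochitl Dubois

Zaid Ahmed reports to Tara Leclerc, and Tara Leclerc reports to Xochitl Dubois. So Zaid Ahmed's skip-level manager is Xochitl Dubois.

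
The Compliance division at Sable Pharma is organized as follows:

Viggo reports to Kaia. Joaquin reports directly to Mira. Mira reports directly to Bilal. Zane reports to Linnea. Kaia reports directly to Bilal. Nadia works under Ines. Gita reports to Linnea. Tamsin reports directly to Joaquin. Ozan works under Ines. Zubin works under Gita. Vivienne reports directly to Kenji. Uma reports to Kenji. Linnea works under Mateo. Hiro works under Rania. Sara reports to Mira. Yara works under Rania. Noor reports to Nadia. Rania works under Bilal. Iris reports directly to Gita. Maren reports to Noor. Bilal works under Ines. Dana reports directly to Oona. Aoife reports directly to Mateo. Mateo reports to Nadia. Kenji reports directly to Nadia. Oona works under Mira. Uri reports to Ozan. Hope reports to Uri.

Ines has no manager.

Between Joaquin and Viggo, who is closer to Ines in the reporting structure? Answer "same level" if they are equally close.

same level

Both Joaquin and Viggo are 3 levels below Ines.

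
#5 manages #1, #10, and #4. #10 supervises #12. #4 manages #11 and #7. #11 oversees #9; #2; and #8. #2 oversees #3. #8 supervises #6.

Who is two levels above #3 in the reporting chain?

#3 reports to #2, and #2 reports to #11. So #3's skip-level manager is #11.

#11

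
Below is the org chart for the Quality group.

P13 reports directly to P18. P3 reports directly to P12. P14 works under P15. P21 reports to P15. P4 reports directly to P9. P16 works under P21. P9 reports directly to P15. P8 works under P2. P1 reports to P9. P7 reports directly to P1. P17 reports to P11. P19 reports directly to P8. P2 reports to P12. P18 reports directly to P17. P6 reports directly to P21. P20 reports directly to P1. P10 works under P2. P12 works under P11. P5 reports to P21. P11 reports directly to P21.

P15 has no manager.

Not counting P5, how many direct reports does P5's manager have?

3

P5 reports to P21. P21's other direct reports are P11, P16, P6 — 3 peers.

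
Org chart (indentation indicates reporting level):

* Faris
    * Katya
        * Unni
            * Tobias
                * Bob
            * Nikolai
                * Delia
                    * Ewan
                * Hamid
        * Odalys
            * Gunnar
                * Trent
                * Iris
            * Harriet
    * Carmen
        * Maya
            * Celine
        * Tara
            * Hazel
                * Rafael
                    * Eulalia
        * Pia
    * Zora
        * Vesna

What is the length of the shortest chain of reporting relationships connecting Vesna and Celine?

Vesna is 2 levels below Faris, and Celine is 3 levels below Faris (their lowest common manager). The shortest path runs up from Vesna to Faris and back down to Celine: 2 + 3 = 5 links.

5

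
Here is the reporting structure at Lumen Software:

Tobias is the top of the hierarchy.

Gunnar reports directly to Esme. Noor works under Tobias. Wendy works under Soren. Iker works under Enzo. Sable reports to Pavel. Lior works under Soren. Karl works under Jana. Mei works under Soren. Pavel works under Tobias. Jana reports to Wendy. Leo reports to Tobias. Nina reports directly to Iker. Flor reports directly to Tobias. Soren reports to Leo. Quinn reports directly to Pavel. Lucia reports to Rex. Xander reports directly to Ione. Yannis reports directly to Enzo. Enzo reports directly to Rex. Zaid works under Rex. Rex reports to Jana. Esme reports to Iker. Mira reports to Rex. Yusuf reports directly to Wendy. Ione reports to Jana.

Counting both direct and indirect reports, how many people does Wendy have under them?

15

Wendy directly manages Jana, Yusuf. Under Jana: Karl, Ione, Xander, Rex, Mira, Lucia, Zaid, Enzo, Yannis, Iker, Nina, Esme, Gunnar (13). Yusuf has no reports. So Wendy's organization is 2 direct reports plus everyone under them: 14 + 1 = 15.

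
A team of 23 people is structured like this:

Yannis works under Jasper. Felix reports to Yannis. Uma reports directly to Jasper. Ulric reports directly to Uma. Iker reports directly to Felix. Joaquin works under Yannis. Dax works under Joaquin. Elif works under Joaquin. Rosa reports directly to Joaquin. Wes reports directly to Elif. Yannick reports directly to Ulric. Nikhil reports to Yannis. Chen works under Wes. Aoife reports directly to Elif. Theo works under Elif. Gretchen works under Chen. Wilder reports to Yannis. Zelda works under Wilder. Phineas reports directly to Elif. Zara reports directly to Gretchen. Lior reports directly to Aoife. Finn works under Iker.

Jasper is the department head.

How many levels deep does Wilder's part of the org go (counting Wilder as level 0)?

1

The longest chain under Wilder runs Wilder → Zelda, which is 1 level below Wilder.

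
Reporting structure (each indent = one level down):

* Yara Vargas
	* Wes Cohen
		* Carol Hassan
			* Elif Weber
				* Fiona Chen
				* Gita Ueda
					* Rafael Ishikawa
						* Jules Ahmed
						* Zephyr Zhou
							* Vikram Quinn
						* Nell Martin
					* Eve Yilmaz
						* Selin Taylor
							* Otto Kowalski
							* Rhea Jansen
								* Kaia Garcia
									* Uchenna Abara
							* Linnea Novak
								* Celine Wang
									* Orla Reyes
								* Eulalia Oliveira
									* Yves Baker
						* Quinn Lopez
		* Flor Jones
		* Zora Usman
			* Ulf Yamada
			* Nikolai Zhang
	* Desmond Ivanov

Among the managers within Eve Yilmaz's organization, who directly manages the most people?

Direct-report counts within Eve Yilmaz's organization: Eve Yilmaz has 2; Selin Taylor has 3; Linnea Novak has 2; Eulalia Oliveira has 1; Celine Wang has 1; Rhea Jansen has 1; Kaia Garcia has 1. The largest is 3, held by Selin Taylor.

Selin Taylor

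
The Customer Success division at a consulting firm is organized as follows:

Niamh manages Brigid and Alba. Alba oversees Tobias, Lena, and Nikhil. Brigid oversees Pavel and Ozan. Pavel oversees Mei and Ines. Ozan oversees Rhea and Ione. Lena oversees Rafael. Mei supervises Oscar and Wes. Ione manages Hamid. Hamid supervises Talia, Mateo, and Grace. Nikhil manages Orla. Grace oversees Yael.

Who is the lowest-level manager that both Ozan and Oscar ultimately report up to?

Brigid

Ozan's chain of managers is Brigid, Niamh. Oscar's chain of managers is Mei, Pavel, Brigid, Niamh. The first manager that appears in both chains is Brigid.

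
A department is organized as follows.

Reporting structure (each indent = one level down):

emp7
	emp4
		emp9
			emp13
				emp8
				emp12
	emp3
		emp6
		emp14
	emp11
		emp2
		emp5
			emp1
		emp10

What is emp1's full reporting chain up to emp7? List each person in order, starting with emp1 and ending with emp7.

emp1 reports to emp5. emp5 reports to emp11. emp11 reports to emp7. emp7 is at the top.

emp1 -> emp5 -> emp11 -> emp7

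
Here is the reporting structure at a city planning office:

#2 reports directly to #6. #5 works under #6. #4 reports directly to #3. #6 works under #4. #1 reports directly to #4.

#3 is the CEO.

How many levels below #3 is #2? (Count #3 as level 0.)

Chain from #2 up to #3: #2 → #6 → #4 → #3. That is 3 steps up, so #2 is 3 levels below #3.

3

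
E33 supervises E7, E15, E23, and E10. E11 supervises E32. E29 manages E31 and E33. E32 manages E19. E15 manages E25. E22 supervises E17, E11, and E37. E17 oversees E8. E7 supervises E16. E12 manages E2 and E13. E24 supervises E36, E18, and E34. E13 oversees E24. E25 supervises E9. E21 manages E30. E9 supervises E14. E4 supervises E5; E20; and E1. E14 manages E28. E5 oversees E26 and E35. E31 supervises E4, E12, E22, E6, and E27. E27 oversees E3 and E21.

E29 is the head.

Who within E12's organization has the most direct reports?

E24

Direct-report counts within E12's organization: E12 has 2; E13 has 1; E24 has 3. The largest is 3, held by E24.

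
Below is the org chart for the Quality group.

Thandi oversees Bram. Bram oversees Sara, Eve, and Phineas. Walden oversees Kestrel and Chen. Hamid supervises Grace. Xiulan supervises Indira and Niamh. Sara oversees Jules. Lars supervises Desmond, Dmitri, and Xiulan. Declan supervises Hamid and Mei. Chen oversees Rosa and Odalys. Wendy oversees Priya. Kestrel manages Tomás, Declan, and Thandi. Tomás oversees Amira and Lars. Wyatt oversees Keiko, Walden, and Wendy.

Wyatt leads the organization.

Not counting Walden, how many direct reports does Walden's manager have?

Walden reports to Wyatt. Wyatt's other direct reports are Keiko, Wendy — 2 peers.

2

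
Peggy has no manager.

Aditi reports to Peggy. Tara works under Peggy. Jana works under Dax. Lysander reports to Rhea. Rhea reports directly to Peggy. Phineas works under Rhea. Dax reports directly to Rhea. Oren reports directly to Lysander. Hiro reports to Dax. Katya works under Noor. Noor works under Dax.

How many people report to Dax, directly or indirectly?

4

Dax directly manages Noor, Jana, Hiro. Under Noor: Katya (1). Jana has no reports. Hiro has no reports. So Dax's organization is 3 direct reports plus everyone under them: 2 + 1 + 1 = 4.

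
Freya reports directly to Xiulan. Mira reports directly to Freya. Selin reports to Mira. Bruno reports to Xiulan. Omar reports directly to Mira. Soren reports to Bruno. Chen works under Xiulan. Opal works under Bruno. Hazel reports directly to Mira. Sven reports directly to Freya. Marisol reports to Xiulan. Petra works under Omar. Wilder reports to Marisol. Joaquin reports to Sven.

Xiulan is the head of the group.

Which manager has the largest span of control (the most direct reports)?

Xiulan

Direct-report counts: Xiulan has 4; Marisol has 1; Bruno has 2; Freya has 2; Sven has 1; Mira has 3; Omar has 1. The largest is 4, held by Xiulan.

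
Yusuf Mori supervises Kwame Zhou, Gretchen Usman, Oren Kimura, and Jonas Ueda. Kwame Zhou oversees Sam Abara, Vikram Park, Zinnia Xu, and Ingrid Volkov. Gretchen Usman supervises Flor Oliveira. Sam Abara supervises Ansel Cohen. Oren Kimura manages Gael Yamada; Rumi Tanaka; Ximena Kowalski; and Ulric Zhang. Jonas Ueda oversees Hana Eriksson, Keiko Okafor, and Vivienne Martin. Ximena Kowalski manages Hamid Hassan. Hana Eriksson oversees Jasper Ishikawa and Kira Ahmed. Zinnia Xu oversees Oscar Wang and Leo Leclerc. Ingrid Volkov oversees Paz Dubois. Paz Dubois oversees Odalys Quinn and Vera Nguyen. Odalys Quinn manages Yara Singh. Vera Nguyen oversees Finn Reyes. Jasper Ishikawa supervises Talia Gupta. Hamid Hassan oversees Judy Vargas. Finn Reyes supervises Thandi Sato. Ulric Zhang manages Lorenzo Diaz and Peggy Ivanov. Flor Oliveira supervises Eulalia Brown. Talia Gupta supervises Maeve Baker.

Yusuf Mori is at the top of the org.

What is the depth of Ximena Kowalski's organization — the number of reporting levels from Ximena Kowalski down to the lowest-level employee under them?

The longest chain under Ximena Kowalski runs Ximena Kowalski → Hamid Hassan → Judy Vargas, which is 2 levels below Ximena Kowalski.

2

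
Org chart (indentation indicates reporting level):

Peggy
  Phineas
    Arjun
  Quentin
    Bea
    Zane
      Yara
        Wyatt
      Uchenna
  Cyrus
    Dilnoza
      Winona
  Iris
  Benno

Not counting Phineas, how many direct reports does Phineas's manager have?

4

Phineas reports to Peggy. Peggy's other direct reports are Quentin, Cyrus, Iris, Benno — 4 peers.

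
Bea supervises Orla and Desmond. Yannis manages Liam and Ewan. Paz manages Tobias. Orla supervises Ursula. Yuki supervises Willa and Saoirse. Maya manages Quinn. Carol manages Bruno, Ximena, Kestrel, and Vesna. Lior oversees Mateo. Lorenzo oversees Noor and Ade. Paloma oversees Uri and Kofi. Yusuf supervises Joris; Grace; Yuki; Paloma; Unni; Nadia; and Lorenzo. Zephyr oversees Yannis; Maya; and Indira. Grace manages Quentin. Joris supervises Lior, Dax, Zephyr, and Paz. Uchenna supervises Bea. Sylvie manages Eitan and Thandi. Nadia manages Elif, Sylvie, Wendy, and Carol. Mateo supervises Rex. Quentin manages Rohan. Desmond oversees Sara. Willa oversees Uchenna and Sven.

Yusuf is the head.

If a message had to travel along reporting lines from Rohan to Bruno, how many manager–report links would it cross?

Rohan is 3 levels below Yusuf, and Bruno is 3 levels below Yusuf (their lowest common manager). The shortest path runs up from Rohan to Yusuf and back down to Bruno: 3 + 3 = 6 links.

6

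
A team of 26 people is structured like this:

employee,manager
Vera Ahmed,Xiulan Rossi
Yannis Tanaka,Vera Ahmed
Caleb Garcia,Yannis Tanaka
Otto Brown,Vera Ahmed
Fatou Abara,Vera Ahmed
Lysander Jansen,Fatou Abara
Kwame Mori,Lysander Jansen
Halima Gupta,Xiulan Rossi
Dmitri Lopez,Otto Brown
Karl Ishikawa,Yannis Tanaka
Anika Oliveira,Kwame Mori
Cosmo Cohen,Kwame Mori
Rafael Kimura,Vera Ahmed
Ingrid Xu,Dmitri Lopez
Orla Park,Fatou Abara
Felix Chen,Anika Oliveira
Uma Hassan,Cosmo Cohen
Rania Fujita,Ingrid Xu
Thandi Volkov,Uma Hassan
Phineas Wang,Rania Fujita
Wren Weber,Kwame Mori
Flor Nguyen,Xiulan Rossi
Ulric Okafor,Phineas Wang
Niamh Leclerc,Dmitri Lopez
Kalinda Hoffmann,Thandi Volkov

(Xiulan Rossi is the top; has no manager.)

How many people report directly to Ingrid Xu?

1

Ingrid Xu directly manages Rania Fujita. That is 1 direct report.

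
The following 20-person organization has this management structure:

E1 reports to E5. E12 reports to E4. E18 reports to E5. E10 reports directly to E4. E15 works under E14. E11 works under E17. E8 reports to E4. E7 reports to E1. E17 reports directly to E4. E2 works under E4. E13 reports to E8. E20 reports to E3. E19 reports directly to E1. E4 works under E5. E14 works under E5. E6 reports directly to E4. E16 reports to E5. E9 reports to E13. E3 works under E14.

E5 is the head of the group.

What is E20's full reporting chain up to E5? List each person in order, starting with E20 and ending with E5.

E20 -> E3 -> E14 -> E5

E20 reports to E3. E3 reports to E14. E14 reports to E5. E5 is at the top.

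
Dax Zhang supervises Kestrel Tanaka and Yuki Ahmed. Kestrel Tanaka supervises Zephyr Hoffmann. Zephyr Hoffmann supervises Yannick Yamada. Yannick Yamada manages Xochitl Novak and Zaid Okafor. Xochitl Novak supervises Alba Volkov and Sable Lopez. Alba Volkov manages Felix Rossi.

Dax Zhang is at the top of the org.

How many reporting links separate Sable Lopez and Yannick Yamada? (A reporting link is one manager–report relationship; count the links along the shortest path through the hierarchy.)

2

Sable Lopez is in Yannick Yamada's organization: the chain from Sable Lopez up to Yannick Yamada is Sable Lopez → Xochitl Novak → Yannick Yamada, which is 2 links.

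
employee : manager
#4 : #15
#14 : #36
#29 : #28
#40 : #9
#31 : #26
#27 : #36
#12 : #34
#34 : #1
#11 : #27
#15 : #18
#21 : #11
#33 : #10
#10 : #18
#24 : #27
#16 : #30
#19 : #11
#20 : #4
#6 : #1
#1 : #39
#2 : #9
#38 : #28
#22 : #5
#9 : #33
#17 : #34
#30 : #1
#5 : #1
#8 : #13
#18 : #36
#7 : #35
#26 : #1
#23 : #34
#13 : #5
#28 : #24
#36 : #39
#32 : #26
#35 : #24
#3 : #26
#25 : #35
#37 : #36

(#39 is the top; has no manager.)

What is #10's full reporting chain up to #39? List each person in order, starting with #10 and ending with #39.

#10 -> #18 -> #36 -> #39

#10 reports to #18. #18 reports to #36. #36 reports to #39. #39 is at the top.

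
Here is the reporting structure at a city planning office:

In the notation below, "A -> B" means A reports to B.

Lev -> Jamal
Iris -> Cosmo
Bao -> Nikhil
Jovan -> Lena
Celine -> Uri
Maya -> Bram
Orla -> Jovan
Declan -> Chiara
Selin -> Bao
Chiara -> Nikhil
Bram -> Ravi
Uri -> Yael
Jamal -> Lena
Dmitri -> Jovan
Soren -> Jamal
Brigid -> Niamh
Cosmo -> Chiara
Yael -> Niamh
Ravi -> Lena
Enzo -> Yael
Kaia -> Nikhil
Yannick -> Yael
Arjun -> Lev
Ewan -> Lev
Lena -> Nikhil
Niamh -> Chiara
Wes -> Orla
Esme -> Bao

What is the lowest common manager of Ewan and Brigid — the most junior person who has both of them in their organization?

Ewan's chain of managers is Lev, Jamal, Lena, Nikhil. Brigid's chain of managers is Niamh, Chiara, Nikhil. The first manager that appears in both chains is Nikhil.

Nikhil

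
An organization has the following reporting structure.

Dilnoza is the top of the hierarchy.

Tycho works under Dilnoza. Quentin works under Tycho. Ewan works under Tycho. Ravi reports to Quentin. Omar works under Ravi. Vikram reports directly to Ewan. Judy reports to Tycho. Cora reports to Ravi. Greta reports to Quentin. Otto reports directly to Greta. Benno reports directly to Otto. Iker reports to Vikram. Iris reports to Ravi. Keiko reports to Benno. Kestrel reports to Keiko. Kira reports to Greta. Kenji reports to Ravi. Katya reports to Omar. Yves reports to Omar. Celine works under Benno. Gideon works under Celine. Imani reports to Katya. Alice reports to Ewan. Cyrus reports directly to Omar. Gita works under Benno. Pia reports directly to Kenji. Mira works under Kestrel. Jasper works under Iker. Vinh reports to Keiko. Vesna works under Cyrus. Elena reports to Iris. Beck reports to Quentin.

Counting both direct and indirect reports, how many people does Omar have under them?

5

Omar directly manages Katya, Yves, Cyrus. Under Katya: Imani (1). Yves has no reports. Under Cyrus: Vesna (1). So Omar's organization is 3 direct reports plus everyone under them: 2 + 1 + 2 = 5.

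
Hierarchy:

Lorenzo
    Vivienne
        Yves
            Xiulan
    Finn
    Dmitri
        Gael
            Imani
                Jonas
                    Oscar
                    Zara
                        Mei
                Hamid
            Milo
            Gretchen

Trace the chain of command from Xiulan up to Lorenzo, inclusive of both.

Xiulan -> Yves -> Vivienne -> Lorenzo

Xiulan reports to Yves. Yves reports to Vivienne. Vivienne reports to Lorenzo. Lorenzo is at the top.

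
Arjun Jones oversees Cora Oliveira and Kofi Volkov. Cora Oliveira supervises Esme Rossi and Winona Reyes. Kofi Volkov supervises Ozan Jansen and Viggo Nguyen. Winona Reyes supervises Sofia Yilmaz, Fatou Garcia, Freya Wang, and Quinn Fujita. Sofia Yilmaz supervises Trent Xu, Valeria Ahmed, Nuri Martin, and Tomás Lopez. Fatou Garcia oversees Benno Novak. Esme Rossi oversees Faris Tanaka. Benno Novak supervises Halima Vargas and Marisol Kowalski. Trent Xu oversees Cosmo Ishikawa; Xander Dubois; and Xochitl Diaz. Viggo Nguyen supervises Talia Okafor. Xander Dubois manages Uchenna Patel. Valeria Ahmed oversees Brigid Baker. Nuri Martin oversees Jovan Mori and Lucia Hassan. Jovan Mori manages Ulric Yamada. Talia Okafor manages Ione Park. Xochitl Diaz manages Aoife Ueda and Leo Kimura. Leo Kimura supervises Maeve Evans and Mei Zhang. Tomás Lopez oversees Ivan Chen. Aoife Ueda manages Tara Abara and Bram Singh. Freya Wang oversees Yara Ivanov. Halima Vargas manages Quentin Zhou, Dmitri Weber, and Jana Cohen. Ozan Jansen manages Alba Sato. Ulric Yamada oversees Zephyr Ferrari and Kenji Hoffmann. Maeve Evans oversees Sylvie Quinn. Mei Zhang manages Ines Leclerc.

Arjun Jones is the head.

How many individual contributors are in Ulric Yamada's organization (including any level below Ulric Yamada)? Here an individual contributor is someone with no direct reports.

2

The people in Ulric Yamada's organization with no one reporting to them are Kenji Hoffmann, Zephyr Ferrari. That is 2.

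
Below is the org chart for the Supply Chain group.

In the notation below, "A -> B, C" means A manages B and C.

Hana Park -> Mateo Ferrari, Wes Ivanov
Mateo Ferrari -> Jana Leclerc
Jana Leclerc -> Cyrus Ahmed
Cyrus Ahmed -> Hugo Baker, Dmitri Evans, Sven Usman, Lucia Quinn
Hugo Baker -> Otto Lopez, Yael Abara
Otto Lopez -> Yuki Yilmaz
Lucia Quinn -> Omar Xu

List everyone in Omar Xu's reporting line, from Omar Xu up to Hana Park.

Omar Xu reports to Lucia Quinn. Lucia Quinn reports to Cyrus Ahmed. Cyrus Ahmed reports to Jana Leclerc. Jana Leclerc reports to Mateo Ferrari. Mateo Ferrari reports to Hana Park. Hana Park is at the top.

Omar Xu -> Lucia Quinn -> Cyrus Ahmed -> Jana Leclerc -> Mateo Ferrari -> Hana Park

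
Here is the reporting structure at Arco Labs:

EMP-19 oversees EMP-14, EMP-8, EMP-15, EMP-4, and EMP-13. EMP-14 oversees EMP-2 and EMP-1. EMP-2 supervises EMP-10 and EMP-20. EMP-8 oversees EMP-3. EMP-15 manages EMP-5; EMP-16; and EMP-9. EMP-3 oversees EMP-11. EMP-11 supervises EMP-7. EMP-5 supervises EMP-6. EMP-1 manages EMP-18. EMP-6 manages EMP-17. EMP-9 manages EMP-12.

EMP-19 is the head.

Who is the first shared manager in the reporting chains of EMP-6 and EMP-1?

EMP-6's chain of managers is EMP-5, EMP-15, EMP-19. EMP-1's chain of managers is EMP-14, EMP-19. The first manager that appears in both chains is EMP-19.

EMP-19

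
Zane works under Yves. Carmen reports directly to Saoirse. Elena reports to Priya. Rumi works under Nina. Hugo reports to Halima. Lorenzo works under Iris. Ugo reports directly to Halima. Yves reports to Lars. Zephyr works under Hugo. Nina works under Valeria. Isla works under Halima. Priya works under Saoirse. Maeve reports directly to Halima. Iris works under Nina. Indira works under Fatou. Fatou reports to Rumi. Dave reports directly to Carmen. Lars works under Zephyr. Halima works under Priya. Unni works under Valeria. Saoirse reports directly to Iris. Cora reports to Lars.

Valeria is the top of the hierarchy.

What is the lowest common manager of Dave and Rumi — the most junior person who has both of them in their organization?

Dave's chain of managers is Carmen, Saoirse, Iris, Nina, Valeria. Rumi's chain of managers is Nina, Valeria. The first manager that appears in both chains is Nina.

Nina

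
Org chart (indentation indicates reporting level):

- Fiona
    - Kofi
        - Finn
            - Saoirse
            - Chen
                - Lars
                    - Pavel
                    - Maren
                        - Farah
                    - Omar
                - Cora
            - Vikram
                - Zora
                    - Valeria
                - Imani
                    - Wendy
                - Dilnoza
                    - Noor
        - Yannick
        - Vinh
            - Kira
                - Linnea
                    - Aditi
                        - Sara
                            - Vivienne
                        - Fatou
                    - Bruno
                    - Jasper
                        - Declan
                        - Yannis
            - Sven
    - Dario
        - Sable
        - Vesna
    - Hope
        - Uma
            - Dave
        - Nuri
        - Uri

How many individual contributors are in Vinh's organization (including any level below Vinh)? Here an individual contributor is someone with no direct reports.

6

The people in Vinh's organization with no one reporting to them are Sven, Yannis, Declan, Bruno, Fatou, Vivienne. That is 6.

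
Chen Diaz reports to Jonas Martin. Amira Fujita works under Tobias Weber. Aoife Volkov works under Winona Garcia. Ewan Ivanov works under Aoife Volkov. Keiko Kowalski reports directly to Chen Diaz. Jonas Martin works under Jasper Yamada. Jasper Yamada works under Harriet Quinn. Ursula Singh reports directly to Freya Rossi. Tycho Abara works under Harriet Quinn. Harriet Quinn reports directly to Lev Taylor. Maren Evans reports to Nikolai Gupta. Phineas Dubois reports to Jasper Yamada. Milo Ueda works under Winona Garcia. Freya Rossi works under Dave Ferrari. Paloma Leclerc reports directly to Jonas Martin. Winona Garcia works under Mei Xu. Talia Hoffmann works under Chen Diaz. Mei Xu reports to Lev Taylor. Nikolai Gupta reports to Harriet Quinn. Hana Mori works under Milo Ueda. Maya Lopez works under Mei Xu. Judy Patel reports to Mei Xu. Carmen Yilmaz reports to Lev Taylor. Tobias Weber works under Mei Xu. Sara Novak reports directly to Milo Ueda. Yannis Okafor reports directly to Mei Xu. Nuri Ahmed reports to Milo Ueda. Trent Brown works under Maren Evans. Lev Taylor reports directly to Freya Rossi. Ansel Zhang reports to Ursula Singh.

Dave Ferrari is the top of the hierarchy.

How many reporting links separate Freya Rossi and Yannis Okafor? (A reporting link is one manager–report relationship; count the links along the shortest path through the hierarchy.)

3

Yannis Okafor is in Freya Rossi's organization: the chain from Yannis Okafor up to Freya Rossi is Yannis Okafor → Mei Xu → Lev Taylor → Freya Rossi, which is 3 links.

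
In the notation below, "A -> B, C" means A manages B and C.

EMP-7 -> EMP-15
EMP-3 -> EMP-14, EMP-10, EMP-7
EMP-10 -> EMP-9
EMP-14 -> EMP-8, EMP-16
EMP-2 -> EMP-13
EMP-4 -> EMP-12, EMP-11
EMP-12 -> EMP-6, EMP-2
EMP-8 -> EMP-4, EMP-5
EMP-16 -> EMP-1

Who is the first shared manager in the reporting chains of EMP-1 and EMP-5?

EMP-14

EMP-1's chain of managers is EMP-16, EMP-14, EMP-3. EMP-5's chain of managers is EMP-8, EMP-14, EMP-3. The first manager that appears in both chains is EMP-14.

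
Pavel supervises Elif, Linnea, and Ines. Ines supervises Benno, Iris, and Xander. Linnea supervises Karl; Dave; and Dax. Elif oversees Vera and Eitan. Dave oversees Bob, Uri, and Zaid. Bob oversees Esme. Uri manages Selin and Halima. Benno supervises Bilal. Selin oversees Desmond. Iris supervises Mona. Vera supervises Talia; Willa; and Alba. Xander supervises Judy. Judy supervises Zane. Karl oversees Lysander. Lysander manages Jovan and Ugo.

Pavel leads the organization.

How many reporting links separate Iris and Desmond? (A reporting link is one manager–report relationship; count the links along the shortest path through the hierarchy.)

7

Iris is 2 levels below Pavel, and Desmond is 5 levels below Pavel (their lowest common manager). The shortest path runs up from Iris to Pavel and back down to Desmond: 2 + 5 = 7 links.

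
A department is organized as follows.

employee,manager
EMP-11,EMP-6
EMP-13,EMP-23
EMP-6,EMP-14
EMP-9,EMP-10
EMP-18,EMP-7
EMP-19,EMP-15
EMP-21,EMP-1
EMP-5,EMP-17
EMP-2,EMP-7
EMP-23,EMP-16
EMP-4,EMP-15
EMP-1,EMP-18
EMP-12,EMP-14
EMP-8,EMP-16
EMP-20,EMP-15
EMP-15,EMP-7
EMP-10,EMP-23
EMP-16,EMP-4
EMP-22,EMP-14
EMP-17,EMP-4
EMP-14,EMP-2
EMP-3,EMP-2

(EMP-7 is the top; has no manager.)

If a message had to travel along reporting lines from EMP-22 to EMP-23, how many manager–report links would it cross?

7

EMP-22 is 3 levels below EMP-7, and EMP-23 is 4 levels below EMP-7 (their lowest common manager). The shortest path runs up from EMP-22 to EMP-7 and back down to EMP-23: 3 + 4 = 7 links.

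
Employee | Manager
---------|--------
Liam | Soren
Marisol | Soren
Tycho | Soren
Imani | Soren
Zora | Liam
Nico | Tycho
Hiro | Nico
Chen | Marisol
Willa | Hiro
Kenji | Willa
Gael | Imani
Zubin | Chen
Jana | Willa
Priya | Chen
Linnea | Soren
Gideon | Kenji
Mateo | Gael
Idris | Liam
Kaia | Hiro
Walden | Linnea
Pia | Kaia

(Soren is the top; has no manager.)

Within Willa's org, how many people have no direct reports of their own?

The people in Willa's organization with no one reporting to them are Jana, Gideon. That is 2.

2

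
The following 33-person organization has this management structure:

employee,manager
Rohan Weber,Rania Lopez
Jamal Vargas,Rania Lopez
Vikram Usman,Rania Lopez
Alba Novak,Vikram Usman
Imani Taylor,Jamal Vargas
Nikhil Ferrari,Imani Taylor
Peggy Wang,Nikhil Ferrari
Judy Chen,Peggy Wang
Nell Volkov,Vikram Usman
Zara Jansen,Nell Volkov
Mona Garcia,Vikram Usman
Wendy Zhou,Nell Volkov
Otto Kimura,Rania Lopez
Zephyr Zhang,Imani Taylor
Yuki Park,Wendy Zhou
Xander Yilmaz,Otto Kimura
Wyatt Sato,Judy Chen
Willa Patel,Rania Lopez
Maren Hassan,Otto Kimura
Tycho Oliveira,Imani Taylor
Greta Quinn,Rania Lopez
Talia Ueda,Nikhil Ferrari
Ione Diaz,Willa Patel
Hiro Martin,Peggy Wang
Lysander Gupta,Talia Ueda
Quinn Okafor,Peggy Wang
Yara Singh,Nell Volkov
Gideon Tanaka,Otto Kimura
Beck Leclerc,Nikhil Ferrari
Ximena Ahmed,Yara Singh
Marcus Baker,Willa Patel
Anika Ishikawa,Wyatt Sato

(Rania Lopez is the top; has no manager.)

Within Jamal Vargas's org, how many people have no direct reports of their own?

7

The people in Jamal Vargas's organization with no one reporting to them are Tycho Oliveira, Zephyr Zhang, Beck Leclerc, Lysander Gupta, Quinn Okafor, Hiro Martin, Anika Ishikawa. That is 7.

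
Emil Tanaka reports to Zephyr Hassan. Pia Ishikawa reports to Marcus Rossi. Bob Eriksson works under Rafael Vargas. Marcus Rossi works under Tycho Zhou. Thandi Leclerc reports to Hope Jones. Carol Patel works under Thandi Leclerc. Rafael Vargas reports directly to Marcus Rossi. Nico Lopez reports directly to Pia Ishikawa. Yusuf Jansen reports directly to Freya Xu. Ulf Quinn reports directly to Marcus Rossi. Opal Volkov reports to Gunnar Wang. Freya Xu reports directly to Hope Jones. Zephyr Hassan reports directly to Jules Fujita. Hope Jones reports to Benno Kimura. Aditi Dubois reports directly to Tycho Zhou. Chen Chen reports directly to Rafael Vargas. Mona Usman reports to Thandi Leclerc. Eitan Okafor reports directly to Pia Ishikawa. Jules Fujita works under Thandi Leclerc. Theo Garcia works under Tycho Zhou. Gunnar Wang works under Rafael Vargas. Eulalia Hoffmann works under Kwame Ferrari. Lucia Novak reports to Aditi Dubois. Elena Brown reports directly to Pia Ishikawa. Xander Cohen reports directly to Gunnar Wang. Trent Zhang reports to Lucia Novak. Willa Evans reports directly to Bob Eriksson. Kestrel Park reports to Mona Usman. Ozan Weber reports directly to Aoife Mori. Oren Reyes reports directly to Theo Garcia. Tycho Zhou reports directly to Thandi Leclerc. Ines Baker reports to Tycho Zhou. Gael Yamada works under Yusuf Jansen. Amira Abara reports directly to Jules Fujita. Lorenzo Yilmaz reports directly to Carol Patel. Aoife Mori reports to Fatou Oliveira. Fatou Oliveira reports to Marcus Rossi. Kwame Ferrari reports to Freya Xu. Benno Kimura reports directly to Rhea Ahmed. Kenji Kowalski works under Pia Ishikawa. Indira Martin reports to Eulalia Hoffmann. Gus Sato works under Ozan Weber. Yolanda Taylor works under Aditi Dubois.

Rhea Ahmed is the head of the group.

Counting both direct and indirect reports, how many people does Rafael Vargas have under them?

Rafael Vargas directly manages Bob Eriksson, Gunnar Wang, Chen Chen. Under Bob Eriksson: Willa Evans (1). Under Gunnar Wang: Xander Cohen, Opal Volkov (2). Chen Chen has no reports. So Rafael Vargas's organization is 3 direct reports plus everyone under them: 2 + 3 + 1 = 6.

6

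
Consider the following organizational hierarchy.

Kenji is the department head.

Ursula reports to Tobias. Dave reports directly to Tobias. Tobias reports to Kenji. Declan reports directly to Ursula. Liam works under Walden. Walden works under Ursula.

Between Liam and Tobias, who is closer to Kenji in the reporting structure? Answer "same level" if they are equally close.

Liam is 4 levels below Kenji; Tobias is 1. Tobias is higher.

Tobias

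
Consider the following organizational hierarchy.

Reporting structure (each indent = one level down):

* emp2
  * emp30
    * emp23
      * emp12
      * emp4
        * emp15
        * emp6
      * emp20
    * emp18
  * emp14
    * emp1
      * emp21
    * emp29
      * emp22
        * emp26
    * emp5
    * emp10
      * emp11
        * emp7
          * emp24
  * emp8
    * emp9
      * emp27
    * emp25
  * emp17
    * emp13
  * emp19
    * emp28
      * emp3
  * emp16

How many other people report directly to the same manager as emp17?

emp17 reports to emp2. emp2's other direct reports are emp30, emp14, emp8, emp19, emp16 — 5 peers.

5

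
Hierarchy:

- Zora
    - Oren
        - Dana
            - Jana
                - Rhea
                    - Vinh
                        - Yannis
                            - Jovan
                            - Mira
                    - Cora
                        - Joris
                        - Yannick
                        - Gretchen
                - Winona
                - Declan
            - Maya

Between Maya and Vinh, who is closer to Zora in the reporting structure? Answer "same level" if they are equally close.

Maya is 3 levels below Zora; Vinh is 5. Maya is higher.

Maya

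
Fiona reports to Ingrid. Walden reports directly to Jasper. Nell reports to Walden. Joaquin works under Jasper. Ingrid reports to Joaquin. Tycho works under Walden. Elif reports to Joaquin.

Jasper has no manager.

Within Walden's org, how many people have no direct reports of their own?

The people in Walden's organization with no one reporting to them are Nell, Tycho. That is 2.

2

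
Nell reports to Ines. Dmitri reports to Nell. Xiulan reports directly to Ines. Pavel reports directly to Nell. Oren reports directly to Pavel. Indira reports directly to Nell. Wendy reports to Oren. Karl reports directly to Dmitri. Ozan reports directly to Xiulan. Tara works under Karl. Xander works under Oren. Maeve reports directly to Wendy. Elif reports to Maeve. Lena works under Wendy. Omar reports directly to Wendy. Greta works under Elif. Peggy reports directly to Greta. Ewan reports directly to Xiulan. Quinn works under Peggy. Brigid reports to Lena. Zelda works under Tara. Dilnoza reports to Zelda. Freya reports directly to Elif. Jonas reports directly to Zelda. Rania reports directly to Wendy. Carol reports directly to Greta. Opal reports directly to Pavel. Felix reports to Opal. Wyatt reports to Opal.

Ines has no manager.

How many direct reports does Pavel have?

Pavel directly manages Oren, Opal. That is 2 direct reports.

2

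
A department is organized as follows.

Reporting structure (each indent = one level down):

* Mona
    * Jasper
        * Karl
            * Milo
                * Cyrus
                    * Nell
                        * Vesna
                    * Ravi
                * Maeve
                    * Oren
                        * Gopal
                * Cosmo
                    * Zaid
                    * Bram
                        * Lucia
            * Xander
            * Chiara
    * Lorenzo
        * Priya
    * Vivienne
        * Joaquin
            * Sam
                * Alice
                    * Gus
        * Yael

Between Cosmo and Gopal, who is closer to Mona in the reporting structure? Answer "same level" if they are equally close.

Cosmo

Cosmo is 4 levels below Mona; Gopal is 6. Cosmo is higher.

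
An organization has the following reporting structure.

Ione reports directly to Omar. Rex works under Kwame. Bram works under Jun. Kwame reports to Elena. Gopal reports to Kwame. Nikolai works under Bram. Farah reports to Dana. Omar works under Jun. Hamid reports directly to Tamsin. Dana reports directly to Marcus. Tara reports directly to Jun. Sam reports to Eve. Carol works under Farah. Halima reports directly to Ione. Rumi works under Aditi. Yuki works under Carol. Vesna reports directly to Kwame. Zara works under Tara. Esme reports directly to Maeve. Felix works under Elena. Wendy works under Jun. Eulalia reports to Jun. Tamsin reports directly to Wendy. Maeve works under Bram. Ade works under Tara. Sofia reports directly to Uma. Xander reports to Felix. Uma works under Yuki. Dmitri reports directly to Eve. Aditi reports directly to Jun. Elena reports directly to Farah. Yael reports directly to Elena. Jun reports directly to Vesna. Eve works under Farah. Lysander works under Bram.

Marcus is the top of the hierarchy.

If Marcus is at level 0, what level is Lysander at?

Chain from Lysander up to Marcus: Lysander → Bram → Jun → Vesna → Kwame → Elena → Farah → Dana → Marcus. That is 8 steps up, so Lysander is 8 levels below Marcus.

8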